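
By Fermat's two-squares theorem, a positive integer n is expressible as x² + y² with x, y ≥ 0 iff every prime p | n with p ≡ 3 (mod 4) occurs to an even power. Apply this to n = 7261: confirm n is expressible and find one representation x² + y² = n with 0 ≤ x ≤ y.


Step 1: Factor n = 7261 = 53 · 137.
Step 2: Check the mod-4 condition on each prime factor: 53 ≡ 1 (mod 4), exponent 1; 137 ≡ 1 (mod 4), exponent 1.
All primes ≡ 3 (mod 4) appear to even exponent (or don't appear), so by the two-squares theorem n IS expressible as a sum of two squares.
Step 3: Build a representation. Here n = 53 · 137 is a product of primes ≡ 1 (mod 4). Each prime p ≡ 1 (mod 4) is itself a sum of two squares; find a² by testing p − a² for a perfect square:
  53: 53 − 1² = 52, 53 − 2² = 49 = 7² ⇒ 53 = 2² + 7².
  137: 137 − 1² = 136, 137 − 2² = 133, 137 − 3² = 128, 137 − 4² = 121 = 11² ⇒ 137 = 4² + 11².
  Combine using the Brahmagupta–Fibonacci identity (a² + b²)(c² + d²) = (ac − bd)² + (ad + bc)² = (ac + bd)² + (ad − bc)²:
  53 · 137 = 7261: from (2² + 7²)(4² + 11²), take (2·4 − 7·11, 2·11 + 7·4) = (8 − 77, 22 + 28) = (-69, 50); dropping signs (only squares matter) gives (69, 50); check 69² + 50² = 4761 + 2500 = 7261 ✓.
Step 4: Order so x ≤ y and verify: 50² + 69² = 2500 + 4761 = 7261 = n. ✓

n = 7261 = 50² + 69² (one valid representation with x ≤ y).


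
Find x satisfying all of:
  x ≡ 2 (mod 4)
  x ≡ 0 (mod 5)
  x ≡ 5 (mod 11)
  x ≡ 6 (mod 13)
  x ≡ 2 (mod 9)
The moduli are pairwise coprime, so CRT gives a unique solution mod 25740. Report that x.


Product of moduli M = 4 · 5 · 11 · 13 · 9 = 25740.
Merge one congruence at a time:
  Start: x ≡ 2 (mod 4).
  Combine with x ≡ 0 (mod 5); new modulus lcm = 20.
    Write x = 2 + 4·t and substitute into x ≡ 0 (mod 5): 4·t ≡ 0 − 2 = -2 (mod 5).
    Reduce coefficients mod 5: 4·t ≡ 3 (mod 5).
    The inverse of 4 mod 5 is 4 (since 4·4 = 16 = 3·5 + 1), so t ≡ 4·3 = 12 ≡ 2 (mod 5).
    Then x = 2 + 4·2 = 10, valid modulo lcm(4, 5) = 20: x ≡ 10 (mod 20).
  Combine with x ≡ 5 (mod 11); new modulus lcm = 220.
    Write x = 10 + 20·t and substitute into x ≡ 5 (mod 11): 20·t ≡ 5 − 10 = -5 (mod 11).
    Reduce coefficients mod 11: 9·t ≡ 6 (mod 11).
    The inverse of 9 mod 11 is 5 (since 9·5 = 45 = 4·11 + 1), so t ≡ 5·6 = 30 ≡ 8 (mod 11).
    Then x = 10 + 20·8 = 170, valid modulo lcm(20, 11) = 220: x ≡ 170 (mod 220).
  Combine with x ≡ 6 (mod 13); new modulus lcm = 2860.
    Write x = 170 + 220·t and substitute into x ≡ 6 (mod 13): 220·t ≡ 6 − 170 = -164 (mod 13).
    Reduce coefficients mod 13: 12·t ≡ 5 (mod 13).
    The inverse of 12 mod 13 is 12 (since 12·12 = 144 = 11·13 + 1), so t ≡ 12·5 = 60 ≡ 8 (mod 13).
    Then x = 170 + 220·8 = 1930, valid modulo lcm(220, 13) = 2860: x ≡ 1930 (mod 2860).
  Combine with x ≡ 2 (mod 9); new modulus lcm = 25740.
    Write x = 1930 + 2860·t and substitute into x ≡ 2 (mod 9): 2860·t ≡ 2 − 1930 = -1928 (mod 9).
    Reduce coefficients mod 9: 7·t ≡ 7 (mod 9).
    The inverse of 7 mod 9 is 4 (since 7·4 = 28 = 3·9 + 1), so t ≡ 4·7 = 28 ≡ 1 (mod 9).
    Then x = 1930 + 2860·1 = 4790, valid modulo lcm(2860, 9) = 25740: x ≡ 4790 (mod 25740).
Verify against each original: 4790 mod 4 = 2, 4790 mod 5 = 0, 4790 mod 11 = 5, 4790 mod 13 = 6, 4790 mod 9 = 2.

x ≡ 4790 (mod 25740).


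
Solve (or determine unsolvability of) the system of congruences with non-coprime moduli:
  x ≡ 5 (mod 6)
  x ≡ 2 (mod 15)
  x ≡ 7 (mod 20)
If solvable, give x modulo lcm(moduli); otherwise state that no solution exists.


Moduli 6, 15, 20 are not pairwise coprime, so CRT works modulo lcm(m_i) when all pairwise compatibility conditions hold.
Pairwise compatibility: gcd(m_i, m_j) must divide a_i - a_j for every pair.
Merge one congruence at a time:
  Start: x ≡ 5 (mod 6).
  Combine with x ≡ 2 (mod 15): gcd(6, 15) = 3; 2 - 5 = -3, which IS divisible by 3, so compatible.
    Write x = 5 + 6·t and substitute into x ≡ 2 (mod 15): 6·t ≡ 2 − 5 = -3 (mod 15).
    Divide the congruence (and modulus) by g = 3: 2·t ≡ -1 (mod 5).
    Reduce coefficients mod 5: 2·t ≡ 4 (mod 5).
    The inverse of 2 mod 5 is 3 (since 2·3 = 6 = 1·5 + 1), so t ≡ 3·4 = 12 ≡ 2 (mod 5).
    Then x = 5 + 6·2 = 17, valid modulo lcm(6, 15) = 30: x ≡ 17 (mod 30).
  Combine with x ≡ 7 (mod 20): gcd(30, 20) = 10; 7 - 17 = -10, which IS divisible by 10, so compatible.
    Write x = 17 + 30·t and substitute into x ≡ 7 (mod 20): 30·t ≡ 7 − 17 = -10 (mod 20).
    Divide the congruence (and modulus) by g = 10: 3·t ≡ -1 (mod 2).
    Reduce coefficients mod 2: 1·t ≡ 1 (mod 2).
    So t ≡ 1 (mod 2).
    Then x = 17 + 30·1 = 47, valid modulo lcm(30, 20) = 60: x ≡ 47 (mod 60).
Verify: 47 mod 6 = 5, 47 mod 15 = 2, 47 mod 20 = 7.

x ≡ 47 (mod 60).


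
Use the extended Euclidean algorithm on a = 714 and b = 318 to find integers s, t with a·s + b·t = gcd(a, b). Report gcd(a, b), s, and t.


Euclidean algorithm on (714, 318) — divide until remainder is 0:
  714 = 2 · 318 + 78
  318 = 4 · 78 + 6
  78 = 13 · 6 + 0
gcd(714, 318) = 6.
Track Bezout coefficients alongside the remainders: start with r₀ = 714 = a·1 + b·0 (s = 1, t = 0) and r₁ = 318 = a·0 + b·1 (s = 0, t = 1); each new remainder r_{k+1} = r_{k-1} − q_k·r_k inherits s_{k+1} = s_{k-1} − q_k·s_k, t_{k+1} = t_{k-1} − q_k·t_k, so r_k = a·s_k + b·t_k at every step:
  q = 2: r = 78, s = 1 − 2·0 = 1, t = 0 − 2·1 = -2  (check: 714·1 + 318·(-2) = 78)
  q = 4: r = 6, s = 0 − 4·1 = -4, t = 1 − 4·(-2) = 9  (check: 714·(-4) + 318·9 = 6)
The row with r = 6 (the gcd) gives the Bezout coefficients s = -4, t = 9.
Result: 714 · (-4) + 318 · (9) = 6.

gcd(714, 318) = 6; s = -4, t = 9 (check: 714·(-4) + 318·9 = 6).


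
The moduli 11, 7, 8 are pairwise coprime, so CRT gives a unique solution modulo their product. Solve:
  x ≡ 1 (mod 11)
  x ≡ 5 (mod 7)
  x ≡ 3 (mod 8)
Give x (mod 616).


Moduli 11, 7, 8 are pairwise coprime; by CRT there is a unique solution modulo M = 11 · 7 · 8 = 616.
Solve pairwise, accumulating the modulus:
  Start with x ≡ 1 (mod 11).
  Combine with x ≡ 5 (mod 7): since gcd(11, 7) = 1, we get a unique residue mod 77.
    Write x = 1 + 11·t and substitute into x ≡ 5 (mod 7): 11·t ≡ 5 − 1 = 4 (mod 7).
    Reduce coefficients mod 7: 4·t ≡ 4 (mod 7).
    The inverse of 4 mod 7 is 2 (since 4·2 = 8 = 1·7 + 1), so t ≡ 2·4 = 8 ≡ 1 (mod 7).
    Then x = 1 + 11·1 = 12, valid modulo lcm(11, 7) = 77: x ≡ 12 (mod 77).
  Combine with x ≡ 3 (mod 8): since gcd(77, 8) = 1, we get a unique residue mod 616.
    Write x = 12 + 77·t and substitute into x ≡ 3 (mod 8): 77·t ≡ 3 − 12 = -9 (mod 8).
    Reduce coefficients mod 8: 5·t ≡ 7 (mod 8).
    The inverse of 5 mod 8 is 5 (since 5·5 = 25 = 3·8 + 1), so t ≡ 5·7 = 35 ≡ 3 (mod 8).
    Then x = 12 + 77·3 = 243, valid modulo lcm(77, 8) = 616: x ≡ 243 (mod 616).
Verify: 243 mod 11 = 1 ✓, 243 mod 7 = 5 ✓, 243 mod 8 = 3 ✓.

x ≡ 243 (mod 616).


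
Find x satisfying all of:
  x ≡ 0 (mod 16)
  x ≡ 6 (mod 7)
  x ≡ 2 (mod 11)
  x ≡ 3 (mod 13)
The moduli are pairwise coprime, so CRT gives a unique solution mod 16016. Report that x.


Product of moduli M = 16 · 7 · 11 · 13 = 16016.
Merge one congruence at a time:
  Start: x ≡ 0 (mod 16).
  Combine with x ≡ 6 (mod 7); new modulus lcm = 112.
    Write x = 0 + 16·t and substitute into x ≡ 6 (mod 7): 16·t ≡ 6 − 0 = 6 (mod 7).
    Reduce coefficients mod 7: 2·t ≡ 6 (mod 7).
    The inverse of 2 mod 7 is 4 (since 2·4 = 8 = 1·7 + 1), so t ≡ 4·6 = 24 ≡ 3 (mod 7).
    Then x = 0 + 16·3 = 48, valid modulo lcm(16, 7) = 112: x ≡ 48 (mod 112).
  Combine with x ≡ 2 (mod 11); new modulus lcm = 1232.
    Write x = 48 + 112·t and substitute into x ≡ 2 (mod 11): 112·t ≡ 2 − 48 = -46 (mod 11).
    Reduce coefficients mod 11: 2·t ≡ 9 (mod 11).
    The inverse of 2 mod 11 is 6 (since 2·6 = 12 = 1·11 + 1), so t ≡ 6·9 = 54 ≡ 10 (mod 11).
    Then x = 48 + 112·10 = 1168, valid modulo lcm(112, 11) = 1232: x ≡ 1168 (mod 1232).
  Combine with x ≡ 3 (mod 13); new modulus lcm = 16016.
    Write x = 1168 + 1232·t and substitute into x ≡ 3 (mod 13): 1232·t ≡ 3 − 1168 = -1165 (mod 13).
    Reduce coefficients mod 13: 10·t ≡ 5 (mod 13).
    The inverse of 10 mod 13 is 4 (since 10·4 = 40 = 3·13 + 1), so t ≡ 4·5 = 20 ≡ 7 (mod 13).
    Then x = 1168 + 1232·7 = 9792, valid modulo lcm(1232, 13) = 16016: x ≡ 9792 (mod 16016).
Verify against each original: 9792 mod 16 = 0, 9792 mod 7 = 6, 9792 mod 11 = 2, 9792 mod 13 = 3.

x ≡ 9792 (mod 16016).


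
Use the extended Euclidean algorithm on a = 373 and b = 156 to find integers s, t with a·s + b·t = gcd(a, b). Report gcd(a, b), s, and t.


Euclidean algorithm on (373, 156) — divide until remainder is 0:
  373 = 2 · 156 + 61
  156 = 2 · 61 + 34
  61 = 1 · 34 + 27
  34 = 1 · 27 + 7
  27 = 3 · 7 + 6
  7 = 1 · 6 + 1
  6 = 6 · 1 + 0
gcd(373, 156) = 1.
Track Bezout coefficients alongside the remainders: start with r₀ = 373 = a·1 + b·0 (s = 1, t = 0) and r₁ = 156 = a·0 + b·1 (s = 0, t = 1); each new remainder r_{k+1} = r_{k-1} − q_k·r_k inherits s_{k+1} = s_{k-1} − q_k·s_k, t_{k+1} = t_{k-1} − q_k·t_k, so r_k = a·s_k + b·t_k at every step:
  q = 2: r = 61, s = 1 − 2·0 = 1, t = 0 − 2·1 = -2  (check: 373·1 + 156·(-2) = 61)
  q = 2: r = 34, s = 0 − 2·1 = -2, t = 1 − 2·(-2) = 5  (check: 373·(-2) + 156·5 = 34)
  q = 1: r = 27, s = 1 − 1·(-2) = 3, t = -2 − 1·5 = -7  (check: 373·3 + 156·(-7) = 27)
  q = 1: r = 7, s = -2 − 1·3 = -5, t = 5 − 1·(-7) = 12  (check: 373·(-5) + 156·12 = 7)
  q = 3: r = 6, s = 3 − 3·(-5) = 18, t = -7 − 3·12 = -43  (check: 373·18 + 156·(-43) = 6)
  q = 1: r = 1, s = -5 − 1·18 = -23, t = 12 − 1·(-43) = 55  (check: 373·(-23) + 156·55 = 1)
The row with r = 1 (the gcd) gives the Bezout coefficients s = -23, t = 55.
Result: 373 · (-23) + 156 · (55) = 1.

gcd(373, 156) = 1; s = -23, t = 55 (check: 373·(-23) + 156·55 = 1).


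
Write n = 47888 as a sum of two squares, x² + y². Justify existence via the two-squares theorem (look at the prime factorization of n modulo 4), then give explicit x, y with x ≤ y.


Step 1: Factor n = 47888 = 2^4 · 41 · 73.
Step 2: Check the mod-4 condition on each prime factor: 2 = 2 (special); 41 ≡ 1 (mod 4), exponent 1; 73 ≡ 1 (mod 4), exponent 1.
All primes ≡ 3 (mod 4) appear to even exponent (or don't appear), so by the two-squares theorem n IS expressible as a sum of two squares.
Step 3: Build a representation. Group n = k² · m with k = 4 and m = 41 · 73 = 2993 (a product of primes ≡ 1 (mod 4)); a representation of m scales to one of n via (k·x)² + (k·y)² = k²(x² + y²). Each prime p ≡ 1 (mod 4) is itself a sum of two squares; find a² by testing p − a² for a perfect square:
  41: 41 − 1² = 40, 41 − 2² = 37, 41 − 3² = 32, 41 − 4² = 25 = 5² ⇒ 41 = 4² + 5².
  73: 73 − 1² = 72, 73 − 2² = 69, 73 − 3² = 64 = 8² ⇒ 73 = 3² + 8².
  Combine using the Brahmagupta–Fibonacci identity (a² + b²)(c² + d²) = (ac − bd)² + (ad + bc)² = (ac + bd)² + (ad − bc)²:
  41 · 73 = 2993: from (4² + 5²)(3² + 8²), take (4·3 − 5·8, 4·8 + 5·3) = (12 − 40, 32 + 15) = (-28, 47); dropping signs (only squares matter) gives (28, 47); check 28² + 47² = 784 + 2209 = 2993 ✓.
  Scale by k = 4: (4·28, 4·47) = (112, 188).
Step 4: Order so x ≤ y and verify: 112² + 188² = 12544 + 35344 = 47888 = n. ✓

n = 47888 = 112² + 188² (one valid representation with x ≤ y).


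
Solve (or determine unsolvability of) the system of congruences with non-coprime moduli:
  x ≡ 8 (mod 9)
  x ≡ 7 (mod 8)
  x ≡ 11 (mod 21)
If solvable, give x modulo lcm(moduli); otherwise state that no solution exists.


Moduli 9, 8, 21 are not pairwise coprime, so CRT works modulo lcm(m_i) when all pairwise compatibility conditions hold.
Pairwise compatibility: gcd(m_i, m_j) must divide a_i - a_j for every pair.
Merge one congruence at a time:
  Start: x ≡ 8 (mod 9).
  Combine with x ≡ 7 (mod 8): gcd(9, 8) = 1; 7 - 8 = -1, which IS divisible by 1, so compatible.
    Write x = 8 + 9·t and substitute into x ≡ 7 (mod 8): 9·t ≡ 7 − 8 = -1 (mod 8).
    Reduce coefficients mod 8: 1·t ≡ 7 (mod 8).
    So t ≡ 7 (mod 8).
    Then x = 8 + 9·7 = 71, valid modulo lcm(9, 8) = 72: x ≡ 71 (mod 72).
  Combine with x ≡ 11 (mod 21): gcd(72, 21) = 3; 11 - 71 = -60, which IS divisible by 3, so compatible.
    Write x = 71 + 72·t and substitute into x ≡ 11 (mod 21): 72·t ≡ 11 − 71 = -60 (mod 21).
    Divide the congruence (and modulus) by g = 3: 24·t ≡ -20 (mod 7).
    Reduce coefficients mod 7: 3·t ≡ 1 (mod 7).
    The inverse of 3 mod 7 is 5 (since 3·5 = 15 = 2·7 + 1), so t ≡ 5·1 = 5 ≡ 5 (mod 7).
    Then x = 71 + 72·5 = 431, valid modulo lcm(72, 21) = 504: x ≡ 431 (mod 504).
Verify: 431 mod 9 = 8, 431 mod 8 = 7, 431 mod 21 = 11.

x ≡ 431 (mod 504).


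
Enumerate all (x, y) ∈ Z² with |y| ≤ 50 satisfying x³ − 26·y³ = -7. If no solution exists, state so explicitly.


The equation is x³ - 26y³ = -7. For fixed y, x³ = 26·y³ − 7, so a solution requires the RHS to be a perfect cube.
Strategy: iterate y from -50 to 50, compute RHS = 26·y³ − 7, and check whether it is a (positive or negative) perfect cube.
Check small values of y:
  y = 0: RHS = -7 is not a perfect cube.
  y = 1: RHS = 19 is not a perfect cube.
  y = -1: RHS = -33 is not a perfect cube.
  y = 2: RHS = 201 is not a perfect cube.
  y = -2: RHS = -215 is not a perfect cube.
  y = 3: RHS = 695 is not a perfect cube.
  y = -3: RHS = -709 is not a perfect cube.
Continuing the search up to |y| = 50 finds no solutions either.
No (x, y) in the scanned range satisfies the equation.

No integer solutions with |y| ≤ 50.


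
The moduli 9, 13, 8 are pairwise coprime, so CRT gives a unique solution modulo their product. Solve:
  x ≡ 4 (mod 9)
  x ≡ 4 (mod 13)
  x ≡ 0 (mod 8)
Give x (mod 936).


Moduli 9, 13, 8 are pairwise coprime; by CRT there is a unique solution modulo M = 9 · 13 · 8 = 936.
Solve pairwise, accumulating the modulus:
  Start with x ≡ 4 (mod 9).
  Combine with x ≡ 4 (mod 13): since gcd(9, 13) = 1, we get a unique residue mod 117.
    Write x = 4 + 9·t and substitute into x ≡ 4 (mod 13): 9·t ≡ 4 − 4 = 0 (mod 13).
    The inverse of 9 mod 13 is 3 (since 9·3 = 27 = 2·13 + 1), so t ≡ 3·0 = 0 ≡ 0 (mod 13).
    Then x = 4 + 9·0 = 4, valid modulo lcm(9, 13) = 117: x ≡ 4 (mod 117).
  Combine with x ≡ 0 (mod 8): since gcd(117, 8) = 1, we get a unique residue mod 936.
    Write x = 4 + 117·t and substitute into x ≡ 0 (mod 8): 117·t ≡ 0 − 4 = -4 (mod 8).
    Reduce coefficients mod 8: 5·t ≡ 4 (mod 8).
    The inverse of 5 mod 8 is 5 (since 5·5 = 25 = 3·8 + 1), so t ≡ 5·4 = 20 ≡ 4 (mod 8).
    Then x = 4 + 117·4 = 472, valid modulo lcm(117, 8) = 936: x ≡ 472 (mod 936).
Verify: 472 mod 9 = 4 ✓, 472 mod 13 = 4 ✓, 472 mod 8 = 0 ✓.

x ≡ 472 (mod 936).


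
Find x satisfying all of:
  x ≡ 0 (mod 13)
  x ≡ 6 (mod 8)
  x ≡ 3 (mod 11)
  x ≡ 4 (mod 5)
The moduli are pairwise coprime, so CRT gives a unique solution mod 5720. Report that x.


Product of moduli M = 13 · 8 · 11 · 5 = 5720.
Merge one congruence at a time:
  Start: x ≡ 0 (mod 13).
  Combine with x ≡ 6 (mod 8); new modulus lcm = 104.
    Write x = 0 + 13·t and substitute into x ≡ 6 (mod 8): 13·t ≡ 6 − 0 = 6 (mod 8).
    Reduce coefficients mod 8: 5·t ≡ 6 (mod 8).
    The inverse of 5 mod 8 is 5 (since 5·5 = 25 = 3·8 + 1), so t ≡ 5·6 = 30 ≡ 6 (mod 8).
    Then x = 0 + 13·6 = 78, valid modulo lcm(13, 8) = 104: x ≡ 78 (mod 104).
  Combine with x ≡ 3 (mod 11); new modulus lcm = 1144.
    Write x = 78 + 104·t and substitute into x ≡ 3 (mod 11): 104·t ≡ 3 − 78 = -75 (mod 11).
    Reduce coefficients mod 11: 5·t ≡ 2 (mod 11).
    The inverse of 5 mod 11 is 9 (since 5·9 = 45 = 4·11 + 1), so t ≡ 9·2 = 18 ≡ 7 (mod 11).
    Then x = 78 + 104·7 = 806, valid modulo lcm(104, 11) = 1144: x ≡ 806 (mod 1144).
  Combine with x ≡ 4 (mod 5); new modulus lcm = 5720.
    Write x = 806 + 1144·t and substitute into x ≡ 4 (mod 5): 1144·t ≡ 4 − 806 = -802 (mod 5).
    Reduce coefficients mod 5: 4·t ≡ 3 (mod 5).
    The inverse of 4 mod 5 is 4 (since 4·4 = 16 = 3·5 + 1), so t ≡ 4·3 = 12 ≡ 2 (mod 5).
    Then x = 806 + 1144·2 = 3094, valid modulo lcm(1144, 5) = 5720: x ≡ 3094 (mod 5720).
Verify against each original: 3094 mod 13 = 0, 3094 mod 8 = 6, 3094 mod 11 = 3, 3094 mod 5 = 4.

x ≡ 3094 (mod 5720).


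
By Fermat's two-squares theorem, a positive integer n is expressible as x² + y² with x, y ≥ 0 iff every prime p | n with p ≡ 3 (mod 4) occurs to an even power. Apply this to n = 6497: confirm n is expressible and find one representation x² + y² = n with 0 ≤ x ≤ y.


Step 1: Factor n = 6497 = 73 · 89.
Step 2: Check the mod-4 condition on each prime factor: 73 ≡ 1 (mod 4), exponent 1; 89 ≡ 1 (mod 4), exponent 1.
All primes ≡ 3 (mod 4) appear to even exponent (or don't appear), so by the two-squares theorem n IS expressible as a sum of two squares.
Step 3: Build a representation. Here n = 73 · 89 is a product of primes ≡ 1 (mod 4). Each prime p ≡ 1 (mod 4) is itself a sum of two squares; find a² by testing p − a² for a perfect square:
  73: 73 − 1² = 72, 73 − 2² = 69, 73 − 3² = 64 = 8² ⇒ 73 = 3² + 8².
  89: 89 − 1² = 88, 89 − 2² = 85, 89 − 3² = 80, 89 − 4² = 73, 89 − 5² = 64 = 8² ⇒ 89 = 5² + 8².
  Combine using the Brahmagupta–Fibonacci identity (a² + b²)(c² + d²) = (ac − bd)² + (ad + bc)² = (ac + bd)² + (ad − bc)²:
  73 · 89 = 6497: from (3² + 8²)(5² + 8²), take (3·5 − 8·8, 3·8 + 8·5) = (15 − 64, 24 + 40) = (-49, 64); dropping signs (only squares matter) gives (49, 64); check 49² + 64² = 2401 + 4096 = 6497 ✓.
Step 4: Order so x ≤ y and verify: 49² + 64² = 2401 + 4096 = 6497 = n. ✓

n = 6497 = 49² + 64² (one valid representation with x ≤ y).


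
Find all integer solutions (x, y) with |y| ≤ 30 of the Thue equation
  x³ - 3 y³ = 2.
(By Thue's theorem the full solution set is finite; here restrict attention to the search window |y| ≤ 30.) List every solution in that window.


The equation is x³ - 3y³ = 2. For fixed y, x³ = 3·y³ + 2, so a solution requires the RHS to be a perfect cube.
Strategy: iterate y from -30 to 30, compute RHS = 3·y³ + 2, and check whether it is a (positive or negative) perfect cube.
Check small values of y:
  y = 0: RHS = 2 is not a perfect cube.
  y = 1: RHS = 5 is not a perfect cube.
  y = -1: RHS = -1 = (-1)³ ⇒ x = -1 works.
  y = 2: RHS = 26 is not a perfect cube.
  y = -2: RHS = -22 is not a perfect cube.
  y = 3: RHS = 83 is not a perfect cube.
  y = -3: RHS = -79 is not a perfect cube.
Continuing the search up to |y| = 30 finds no further solutions beyond those listed.
Collected solutions: (-1, -1).

Solutions (with |y| ≤ 30): (-1, -1).


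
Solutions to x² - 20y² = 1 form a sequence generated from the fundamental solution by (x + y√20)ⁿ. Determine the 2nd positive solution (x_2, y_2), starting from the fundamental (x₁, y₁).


Step 1: Find the fundamental solution (x₁, y₁) of x² - 20y² = 1.
  Expand √20 as a continued fraction. a₀ = ⌊√20⌋ = 4; iterate m_{k+1} = d_k·a_k − m_k, d_{k+1} = (20 − m_{k+1}²)/d_k, a_{k+1} = ⌊(a₀ + m_{k+1})/d_{k+1}⌋ (starting m₀ = 0, d₀ = 1), with convergents p_k = a_k·p_{k-1} + p_{k-2}, q_k = a_k·q_{k-1} + q_{k-2} (p₋₁ = 1, q₋₁ = 0):
  k = 0: a₀ = 4; p₀/q₀ = 4/1; p₀² − 20·q₀² = 16 − 20 = -4.
  k = 1: m = 4, d = 4, a = ⌊(4 + 4)/4⌋ = 2; p/q = (2·4 + 1)/(2·1 + 0) = 9/2; p² − 20·q² = 81 − 80 = 1.
  The first convergent with p² − 20·q² = 1 gives the fundamental solution (x₁, y₁) = (9, 2).
Step 2: Apply the recurrence (x_{n+1}, y_{n+1}) = (x₁x_n + 20y₁y_n, x₁y_n + y₁x_n) repeatedly.
  From (x_1, y_1) = (9, 2): x_2 = 9·9 + 20·2·2 = 161; y_2 = 9·2 + 2·9 = 36.
Step 3: Verify x_2² - 20·y_2² = 25921 - 25920 = 1 (should be 1). ✓

(x_1, y_1) = (9, 2); (x_2, y_2) = (161, 36).


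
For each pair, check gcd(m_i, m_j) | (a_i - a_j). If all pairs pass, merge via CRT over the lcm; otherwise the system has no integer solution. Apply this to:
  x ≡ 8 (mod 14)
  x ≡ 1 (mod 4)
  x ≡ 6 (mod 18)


Moduli 14, 4, 18 are not pairwise coprime, so CRT works modulo lcm(m_i) when all pairwise compatibility conditions hold.
Pairwise compatibility: gcd(m_i, m_j) must divide a_i - a_j for every pair.
Merge one congruence at a time:
  Start: x ≡ 8 (mod 14).
  Combine with x ≡ 1 (mod 4): gcd(14, 4) = 2, and 1 - 8 = -7 is NOT divisible by 2.
    ⇒ system is inconsistent (no integer solution).

No solution (the system is inconsistent).


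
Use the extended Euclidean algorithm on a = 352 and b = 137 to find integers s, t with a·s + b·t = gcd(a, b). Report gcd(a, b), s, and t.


Euclidean algorithm on (352, 137) — divide until remainder is 0:
  352 = 2 · 137 + 78
  137 = 1 · 78 + 59
  78 = 1 · 59 + 19
  59 = 3 · 19 + 2
  19 = 9 · 2 + 1
  2 = 2 · 1 + 0
gcd(352, 137) = 1.
Track Bezout coefficients alongside the remainders: start with r₀ = 352 = a·1 + b·0 (s = 1, t = 0) and r₁ = 137 = a·0 + b·1 (s = 0, t = 1); each new remainder r_{k+1} = r_{k-1} − q_k·r_k inherits s_{k+1} = s_{k-1} − q_k·s_k, t_{k+1} = t_{k-1} − q_k·t_k, so r_k = a·s_k + b·t_k at every step:
  q = 2: r = 78, s = 1 − 2·0 = 1, t = 0 − 2·1 = -2  (check: 352·1 + 137·(-2) = 78)
  q = 1: r = 59, s = 0 − 1·1 = -1, t = 1 − 1·(-2) = 3  (check: 352·(-1) + 137·3 = 59)
  q = 1: r = 19, s = 1 − 1·(-1) = 2, t = -2 − 1·3 = -5  (check: 352·2 + 137·(-5) = 19)
  q = 3: r = 2, s = -1 − 3·2 = -7, t = 3 − 3·(-5) = 18  (check: 352·(-7) + 137·18 = 2)
  q = 9: r = 1, s = 2 − 9·(-7) = 65, t = -5 − 9·18 = -167  (check: 352·65 + 137·(-167) = 1)
The row with r = 1 (the gcd) gives the Bezout coefficients s = 65, t = -167.
Result: 352 · (65) + 137 · (-167) = 1.

gcd(352, 137) = 1; s = 65, t = -167 (check: 352·65 + 137·(-167) = 1).


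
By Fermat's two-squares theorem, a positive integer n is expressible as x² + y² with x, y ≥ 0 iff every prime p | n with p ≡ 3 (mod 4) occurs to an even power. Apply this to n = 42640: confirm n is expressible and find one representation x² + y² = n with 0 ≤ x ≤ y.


Step 1: Factor n = 42640 = 2^4 · 5 · 13 · 41.
Step 2: Check the mod-4 condition on each prime factor: 2 = 2 (special); 5 ≡ 1 (mod 4), exponent 1; 13 ≡ 1 (mod 4), exponent 1; 41 ≡ 1 (mod 4), exponent 1.
All primes ≡ 3 (mod 4) appear to even exponent (or don't appear), so by the two-squares theorem n IS expressible as a sum of two squares.
Step 3: Build a representation. Group n = k² · m with k = 4 and m = 5 · 13 · 41 = 2665 (a product of primes ≡ 1 (mod 4)); a representation of m scales to one of n via (k·x)² + (k·y)² = k²(x² + y²). Each prime p ≡ 1 (mod 4) is itself a sum of two squares; find a² by testing p − a² for a perfect square:
  5: 5 − 1² = 4 = 2² ⇒ 5 = 1² + 2².
  13: 13 − 1² = 12, 13 − 2² = 9 = 3² ⇒ 13 = 2² + 3².
  41: 41 − 1² = 40, 41 − 2² = 37, 41 − 3² = 32, 41 − 4² = 25 = 5² ⇒ 41 = 4² + 5².
  Combine using the Brahmagupta–Fibonacci identity (a² + b²)(c² + d²) = (ac − bd)² + (ad + bc)² = (ac + bd)² + (ad − bc)²:
  5 · 13 = 65: from (1² + 2²)(2² + 3²), take (1·2 − 2·3, 1·3 + 2·2) = (2 − 6, 3 + 4) = (-4, 7); dropping signs (only squares matter) gives (4, 7); check 4² + 7² = 16 + 49 = 65 ✓.
  65 · 41 = 2665: from (4² + 7²)(4² + 5²), take (4·4 − 7·5, 4·5 + 7·4) = (16 − 35, 20 + 28) = (-19, 48); dropping signs (only squares matter) gives (19, 48); check 19² + 48² = 361 + 2304 = 2665 ✓.
  Scale by k = 4: (4·19, 4·48) = (76, 192).
Step 4: Order so x ≤ y and verify: 76² + 192² = 5776 + 36864 = 42640 = n. ✓

n = 42640 = 76² + 192² (one valid representation with x ≤ y).


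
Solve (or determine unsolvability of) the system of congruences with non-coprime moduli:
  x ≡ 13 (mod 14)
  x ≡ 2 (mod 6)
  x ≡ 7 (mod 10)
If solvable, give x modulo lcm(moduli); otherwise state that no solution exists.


Moduli 14, 6, 10 are not pairwise coprime, so CRT works modulo lcm(m_i) when all pairwise compatibility conditions hold.
Pairwise compatibility: gcd(m_i, m_j) must divide a_i - a_j for every pair.
Merge one congruence at a time:
  Start: x ≡ 13 (mod 14).
  Combine with x ≡ 2 (mod 6): gcd(14, 6) = 2, and 2 - 13 = -11 is NOT divisible by 2.
    ⇒ system is inconsistent (no integer solution).

No solution (the system is inconsistent).


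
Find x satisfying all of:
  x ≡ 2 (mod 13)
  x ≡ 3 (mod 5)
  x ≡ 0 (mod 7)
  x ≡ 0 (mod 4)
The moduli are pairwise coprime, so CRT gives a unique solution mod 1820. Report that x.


Product of moduli M = 13 · 5 · 7 · 4 = 1820.
Merge one congruence at a time:
  Start: x ≡ 2 (mod 13).
  Combine with x ≡ 3 (mod 5); new modulus lcm = 65.
    Write x = 2 + 13·t and substitute into x ≡ 3 (mod 5): 13·t ≡ 3 − 2 = 1 (mod 5).
    Reduce coefficients mod 5: 3·t ≡ 1 (mod 5).
    The inverse of 3 mod 5 is 2 (since 3·2 = 6 = 1·5 + 1), so t ≡ 2·1 = 2 ≡ 2 (mod 5).
    Then x = 2 + 13·2 = 28, valid modulo lcm(13, 5) = 65: x ≡ 28 (mod 65).
  Combine with x ≡ 0 (mod 7); new modulus lcm = 455.
    Write x = 28 + 65·t and substitute into x ≡ 0 (mod 7): 65·t ≡ 0 − 28 = -28 (mod 7).
    Reduce coefficients mod 7: 2·t ≡ 0 (mod 7).
    The inverse of 2 mod 7 is 4 (since 2·4 = 8 = 1·7 + 1), so t ≡ 4·0 = 0 ≡ 0 (mod 7).
    Then x = 28 + 65·0 = 28, valid modulo lcm(65, 7) = 455: x ≡ 28 (mod 455).
  Combine with x ≡ 0 (mod 4); new modulus lcm = 1820.
    Write x = 28 + 455·t and substitute into x ≡ 0 (mod 4): 455·t ≡ 0 − 28 = -28 (mod 4).
    Reduce coefficients mod 4: 3·t ≡ 0 (mod 4).
    The inverse of 3 mod 4 is 3 (since 3·3 = 9 = 2·4 + 1), so t ≡ 3·0 = 0 ≡ 0 (mod 4).
    Then x = 28 + 455·0 = 28, valid modulo lcm(455, 4) = 1820: x ≡ 28 (mod 1820).
Verify against each original: 28 mod 13 = 2, 28 mod 5 = 3, 28 mod 7 = 0, 28 mod 4 = 0.

x ≡ 28 (mod 1820).


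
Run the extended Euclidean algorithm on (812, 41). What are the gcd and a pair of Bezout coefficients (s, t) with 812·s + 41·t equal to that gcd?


Euclidean algorithm on (812, 41) — divide until remainder is 0:
  812 = 19 · 41 + 33
  41 = 1 · 33 + 8
  33 = 4 · 8 + 1
  8 = 8 · 1 + 0
gcd(812, 41) = 1.
Track Bezout coefficients alongside the remainders: start with r₀ = 812 = a·1 + b·0 (s = 1, t = 0) and r₁ = 41 = a·0 + b·1 (s = 0, t = 1); each new remainder r_{k+1} = r_{k-1} − q_k·r_k inherits s_{k+1} = s_{k-1} − q_k·s_k, t_{k+1} = t_{k-1} − q_k·t_k, so r_k = a·s_k + b·t_k at every step:
  q = 19: r = 33, s = 1 − 19·0 = 1, t = 0 − 19·1 = -19  (check: 812·1 + 41·(-19) = 33)
  q = 1: r = 8, s = 0 − 1·1 = -1, t = 1 − 1·(-19) = 20  (check: 812·(-1) + 41·20 = 8)
  q = 4: r = 1, s = 1 − 4·(-1) = 5, t = -19 − 4·20 = -99  (check: 812·5 + 41·(-99) = 1)
The row with r = 1 (the gcd) gives the Bezout coefficients s = 5, t = -99.
Result: 812 · (5) + 41 · (-99) = 1.

gcd(812, 41) = 1; s = 5, t = -99 (check: 812·5 + 41·(-99) = 1).


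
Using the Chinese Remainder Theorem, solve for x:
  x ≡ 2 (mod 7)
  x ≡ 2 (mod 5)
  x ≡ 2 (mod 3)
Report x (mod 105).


Moduli 7, 5, 3 are pairwise coprime; by CRT there is a unique solution modulo M = 7 · 5 · 3 = 105.
Solve pairwise, accumulating the modulus:
  Start with x ≡ 2 (mod 7).
  Combine with x ≡ 2 (mod 5): since gcd(7, 5) = 1, we get a unique residue mod 35.
    Write x = 2 + 7·t and substitute into x ≡ 2 (mod 5): 7·t ≡ 2 − 2 = 0 (mod 5).
    Reduce coefficients mod 5: 2·t ≡ 0 (mod 5).
    The inverse of 2 mod 5 is 3 (since 2·3 = 6 = 1·5 + 1), so t ≡ 3·0 = 0 ≡ 0 (mod 5).
    Then x = 2 + 7·0 = 2, valid modulo lcm(7, 5) = 35: x ≡ 2 (mod 35).
  Combine with x ≡ 2 (mod 3): since gcd(35, 3) = 1, we get a unique residue mod 105.
    Write x = 2 + 35·t and substitute into x ≡ 2 (mod 3): 35·t ≡ 2 − 2 = 0 (mod 3).
    Reduce coefficients mod 3: 2·t ≡ 0 (mod 3).
    The inverse of 2 mod 3 is 2 (since 2·2 = 4 = 1·3 + 1), so t ≡ 2·0 = 0 ≡ 0 (mod 3).
    Then x = 2 + 35·0 = 2, valid modulo lcm(35, 3) = 105: x ≡ 2 (mod 105).
Verify: 2 mod 7 = 2 ✓, 2 mod 5 = 2 ✓, 2 mod 3 = 2 ✓.

x ≡ 2 (mod 105).


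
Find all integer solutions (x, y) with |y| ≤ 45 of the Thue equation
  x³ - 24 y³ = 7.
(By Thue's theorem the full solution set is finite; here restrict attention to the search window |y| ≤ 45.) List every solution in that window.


The equation is x³ - 24y³ = 7. For fixed y, x³ = 24·y³ + 7, so a solution requires the RHS to be a perfect cube.
Strategy: iterate y from -45 to 45, compute RHS = 24·y³ + 7, and check whether it is a (positive or negative) perfect cube.
Check small values of y:
  y = 0: RHS = 7 is not a perfect cube.
  y = 1: RHS = 31 is not a perfect cube.
  y = -1: RHS = -17 is not a perfect cube.
  y = 2: RHS = 199 is not a perfect cube.
  y = -2: RHS = -185 is not a perfect cube.
  y = 3: RHS = 655 is not a perfect cube.
  y = -3: RHS = -641 is not a perfect cube.
Continuing the search up to |y| = 45 finds no solutions either.
No (x, y) in the scanned range satisfies the equation.

No integer solutions with |y| ≤ 45.


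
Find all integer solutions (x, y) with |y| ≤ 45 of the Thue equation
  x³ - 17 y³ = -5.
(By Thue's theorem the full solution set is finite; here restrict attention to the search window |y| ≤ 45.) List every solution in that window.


The equation is x³ - 17y³ = -5. For fixed y, x³ = 17·y³ − 5, so a solution requires the RHS to be a perfect cube.
Strategy: iterate y from -45 to 45, compute RHS = 17·y³ − 5, and check whether it is a (positive or negative) perfect cube.
Check small values of y:
  y = 0: RHS = -5 is not a perfect cube.
  y = 1: RHS = 12 is not a perfect cube.
  y = -1: RHS = -22 is not a perfect cube.
  y = 2: RHS = 131 is not a perfect cube.
  y = -2: RHS = -141 is not a perfect cube.
  y = 3: RHS = 454 is not a perfect cube.
  y = -3: RHS = -464 is not a perfect cube.
Continuing the search up to |y| = 45 finds no solutions either.
No (x, y) in the scanned range satisfies the equation.

No integer solutions with |y| ≤ 45.


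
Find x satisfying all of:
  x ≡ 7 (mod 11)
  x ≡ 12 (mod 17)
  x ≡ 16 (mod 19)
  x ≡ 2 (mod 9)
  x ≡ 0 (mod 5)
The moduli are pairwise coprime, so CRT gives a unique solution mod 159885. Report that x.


Product of moduli M = 11 · 17 · 19 · 9 · 5 = 159885.
Merge one congruence at a time:
  Start: x ≡ 7 (mod 11).
  Combine with x ≡ 12 (mod 17); new modulus lcm = 187.
    Write x = 7 + 11·t and substitute into x ≡ 12 (mod 17): 11·t ≡ 12 − 7 = 5 (mod 17).
    The inverse of 11 mod 17 is 14 (since 11·14 = 154 = 9·17 + 1), so t ≡ 14·5 = 70 ≡ 2 (mod 17).
    Then x = 7 + 11·2 = 29, valid modulo lcm(11, 17) = 187: x ≡ 29 (mod 187).
  Combine with x ≡ 16 (mod 19); new modulus lcm = 3553.
    Write x = 29 + 187·t and substitute into x ≡ 16 (mod 19): 187·t ≡ 16 − 29 = -13 (mod 19).
    Reduce coefficients mod 19: 16·t ≡ 6 (mod 19).
    The inverse of 16 mod 19 is 6 (since 16·6 = 96 = 5·19 + 1), so t ≡ 6·6 = 36 ≡ 17 (mod 19).
    Then x = 29 + 187·17 = 3208, valid modulo lcm(187, 19) = 3553: x ≡ 3208 (mod 3553).
  Combine with x ≡ 2 (mod 9); new modulus lcm = 31977.
    Write x = 3208 + 3553·t and substitute into x ≡ 2 (mod 9): 3553·t ≡ 2 − 3208 = -3206 (mod 9).
    Reduce coefficients mod 9: 7·t ≡ 7 (mod 9).
    The inverse of 7 mod 9 is 4 (since 7·4 = 28 = 3·9 + 1), so t ≡ 4·7 = 28 ≡ 1 (mod 9).
    Then x = 3208 + 3553·1 = 6761, valid modulo lcm(3553, 9) = 31977: x ≡ 6761 (mod 31977).
  Combine with x ≡ 0 (mod 5); new modulus lcm = 159885.
    Write x = 6761 + 31977·t and substitute into x ≡ 0 (mod 5): 31977·t ≡ 0 − 6761 = -6761 (mod 5).
    Reduce coefficients mod 5: 2·t ≡ 4 (mod 5).
    The inverse of 2 mod 5 is 3 (since 2·3 = 6 = 1·5 + 1), so t ≡ 3·4 = 12 ≡ 2 (mod 5).
    Then x = 6761 + 31977·2 = 70715, valid modulo lcm(31977, 5) = 159885: x ≡ 70715 (mod 159885).
Verify against each original: 70715 mod 11 = 7, 70715 mod 17 = 12, 70715 mod 19 = 16, 70715 mod 9 = 2, 70715 mod 5 = 0.

x ≡ 70715 (mod 159885).


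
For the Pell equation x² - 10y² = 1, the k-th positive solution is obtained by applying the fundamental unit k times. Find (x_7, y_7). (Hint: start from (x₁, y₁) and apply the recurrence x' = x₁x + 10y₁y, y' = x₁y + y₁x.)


Step 1: Find the fundamental solution (x₁, y₁) of x² - 10y² = 1.
  Expand √10 as a continued fraction. a₀ = ⌊√10⌋ = 3; iterate m_{k+1} = d_k·a_k − m_k, d_{k+1} = (10 − m_{k+1}²)/d_k, a_{k+1} = ⌊(a₀ + m_{k+1})/d_{k+1}⌋ (starting m₀ = 0, d₀ = 1), with convergents p_k = a_k·p_{k-1} + p_{k-2}, q_k = a_k·q_{k-1} + q_{k-2} (p₋₁ = 1, q₋₁ = 0):
  k = 0: a₀ = 3; p₀/q₀ = 3/1; p₀² − 10·q₀² = 9 − 10 = -1.
  k = 1: m = 3, d = 1, a = ⌊(3 + 3)/1⌋ = 6; p/q = (6·3 + 1)/(6·1 + 0) = 19/6; p² − 10·q² = 361 − 360 = 1.
  The first convergent with p² − 10·q² = 1 gives the fundamental solution (x₁, y₁) = (19, 6).
Step 2: Apply the recurrence (x_{n+1}, y_{n+1}) = (x₁x_n + 10y₁y_n, x₁y_n + y₁x_n) repeatedly.
  From (x_1, y_1) = (19, 6): x_2 = 19·19 + 10·6·6 = 721; y_2 = 19·6 + 6·19 = 228.
  From (x_2, y_2) = (721, 228): x_3 = 19·721 + 10·6·228 = 27379; y_3 = 19·228 + 6·721 = 8658.
  From (x_3, y_3) = (27379, 8658): x_4 = 19·27379 + 10·6·8658 = 1039681; y_4 = 19·8658 + 6·27379 = 328776.
  From (x_4, y_4) = (1039681, 328776): x_5 = 19·1039681 + 10·6·328776 = 39480499; y_5 = 19·328776 + 6·1039681 = 12484830.
  From (x_5, y_5) = (39480499, 12484830): x_6 = 19·39480499 + 10·6·12484830 = 1499219281; y_6 = 19·12484830 + 6·39480499 = 474094764.
  From (x_6, y_6) = (1499219281, 474094764): x_7 = 19·1499219281 + 10·6·474094764 = 56930852179; y_7 = 19·474094764 + 6·1499219281 = 18003116202.
Step 3: Verify x_7² - 10·y_7² = 3241121929827149048041 - 3241121929827149048040 = 1 (should be 1). ✓

(x_1, y_1) = (19, 6); (x_7, y_7) = (56930852179, 18003116202).


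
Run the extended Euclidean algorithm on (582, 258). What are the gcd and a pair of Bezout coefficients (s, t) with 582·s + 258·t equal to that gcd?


Euclidean algorithm on (582, 258) — divide until remainder is 0:
  582 = 2 · 258 + 66
  258 = 3 · 66 + 60
  66 = 1 · 60 + 6
  60 = 10 · 6 + 0
gcd(582, 258) = 6.
Track Bezout coefficients alongside the remainders: start with r₀ = 582 = a·1 + b·0 (s = 1, t = 0) and r₁ = 258 = a·0 + b·1 (s = 0, t = 1); each new remainder r_{k+1} = r_{k-1} − q_k·r_k inherits s_{k+1} = s_{k-1} − q_k·s_k, t_{k+1} = t_{k-1} − q_k·t_k, so r_k = a·s_k + b·t_k at every step:
  q = 2: r = 66, s = 1 − 2·0 = 1, t = 0 − 2·1 = -2  (check: 582·1 + 258·(-2) = 66)
  q = 3: r = 60, s = 0 − 3·1 = -3, t = 1 − 3·(-2) = 7  (check: 582·(-3) + 258·7 = 60)
  q = 1: r = 6, s = 1 − 1·(-3) = 4, t = -2 − 1·7 = -9  (check: 582·4 + 258·(-9) = 6)
The row with r = 6 (the gcd) gives the Bezout coefficients s = 4, t = -9.
Result: 582 · (4) + 258 · (-9) = 6.

gcd(582, 258) = 6; s = 4, t = -9 (check: 582·4 + 258·(-9) = 6).


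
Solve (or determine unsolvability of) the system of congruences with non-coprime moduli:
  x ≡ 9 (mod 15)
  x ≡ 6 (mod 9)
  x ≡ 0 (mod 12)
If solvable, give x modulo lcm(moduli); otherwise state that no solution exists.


Moduli 15, 9, 12 are not pairwise coprime, so CRT works modulo lcm(m_i) when all pairwise compatibility conditions hold.
Pairwise compatibility: gcd(m_i, m_j) must divide a_i - a_j for every pair.
Merge one congruence at a time:
  Start: x ≡ 9 (mod 15).
  Combine with x ≡ 6 (mod 9): gcd(15, 9) = 3; 6 - 9 = -3, which IS divisible by 3, so compatible.
    Write x = 9 + 15·t and substitute into x ≡ 6 (mod 9): 15·t ≡ 6 − 9 = -3 (mod 9).
    Divide the congruence (and modulus) by g = 3: 5·t ≡ -1 (mod 3).
    Reduce coefficients mod 3: 2·t ≡ 2 (mod 3).
    The inverse of 2 mod 3 is 2 (since 2·2 = 4 = 1·3 + 1), so t ≡ 2·2 = 4 ≡ 1 (mod 3).
    Then x = 9 + 15·1 = 24, valid modulo lcm(15, 9) = 45: x ≡ 24 (mod 45).
  Combine with x ≡ 0 (mod 12): gcd(45, 12) = 3; 0 - 24 = -24, which IS divisible by 3, so compatible.
    Write x = 24 + 45·t and substitute into x ≡ 0 (mod 12): 45·t ≡ 0 − 24 = -24 (mod 12).
    Divide the congruence (and modulus) by g = 3: 15·t ≡ -8 (mod 4).
    Reduce coefficients mod 4: 3·t ≡ 0 (mod 4).
    The inverse of 3 mod 4 is 3 (since 3·3 = 9 = 2·4 + 1), so t ≡ 3·0 = 0 ≡ 0 (mod 4).
    Then x = 24 + 45·0 = 24, valid modulo lcm(45, 12) = 180: x ≡ 24 (mod 180).
Verify: 24 mod 15 = 9, 24 mod 9 = 6, 24 mod 12 = 0.

x ≡ 24 (mod 180).


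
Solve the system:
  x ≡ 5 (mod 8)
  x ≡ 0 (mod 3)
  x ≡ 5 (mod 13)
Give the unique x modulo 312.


Moduli 8, 3, 13 are pairwise coprime; by CRT there is a unique solution modulo M = 8 · 3 · 13 = 312.
Solve pairwise, accumulating the modulus:
  Start with x ≡ 5 (mod 8).
  Combine with x ≡ 0 (mod 3): since gcd(8, 3) = 1, we get a unique residue mod 24.
    Write x = 5 + 8·t and substitute into x ≡ 0 (mod 3): 8·t ≡ 0 − 5 = -5 (mod 3).
    Reduce coefficients mod 3: 2·t ≡ 1 (mod 3).
    The inverse of 2 mod 3 is 2 (since 2·2 = 4 = 1·3 + 1), so t ≡ 2·1 = 2 ≡ 2 (mod 3).
    Then x = 5 + 8·2 = 21, valid modulo lcm(8, 3) = 24: x ≡ 21 (mod 24).
  Combine with x ≡ 5 (mod 13): since gcd(24, 13) = 1, we get a unique residue mod 312.
    Write x = 21 + 24·t and substitute into x ≡ 5 (mod 13): 24·t ≡ 5 − 21 = -16 (mod 13).
    Reduce coefficients mod 13: 11·t ≡ 10 (mod 13).
    The inverse of 11 mod 13 is 6 (since 11·6 = 66 = 5·13 + 1), so t ≡ 6·10 = 60 ≡ 8 (mod 13).
    Then x = 21 + 24·8 = 213, valid modulo lcm(24, 13) = 312: x ≡ 213 (mod 312).
Verify: 213 mod 8 = 5 ✓, 213 mod 3 = 0 ✓, 213 mod 13 = 5 ✓.

x ≡ 213 (mod 312).


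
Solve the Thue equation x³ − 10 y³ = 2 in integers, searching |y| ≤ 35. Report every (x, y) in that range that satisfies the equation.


The equation is x³ - 10y³ = 2. For fixed y, x³ = 10·y³ + 2, so a solution requires the RHS to be a perfect cube.
Strategy: iterate y from -35 to 35, compute RHS = 10·y³ + 2, and check whether it is a (positive or negative) perfect cube.
Check small values of y:
  y = 0: RHS = 2 is not a perfect cube.
  y = 1: RHS = 12 is not a perfect cube.
  y = -1: RHS = -8 = (-2)³ ⇒ x = -2 works.
  y = 2: RHS = 82 is not a perfect cube.
  y = -2: RHS = -78 is not a perfect cube.
  y = 3: RHS = 272 is not a perfect cube.
  y = -3: RHS = -268 is not a perfect cube.
Continuing the search up to |y| = 35 finds no further solutions beyond those listed.
Collected solutions: (-2, -1).

Solutions (with |y| ≤ 35): (-2, -1).


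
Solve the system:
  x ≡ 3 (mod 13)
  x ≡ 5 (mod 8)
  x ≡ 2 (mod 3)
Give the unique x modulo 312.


Moduli 13, 8, 3 are pairwise coprime; by CRT there is a unique solution modulo M = 13 · 8 · 3 = 312.
Solve pairwise, accumulating the modulus:
  Start with x ≡ 3 (mod 13).
  Combine with x ≡ 5 (mod 8): since gcd(13, 8) = 1, we get a unique residue mod 104.
    Write x = 3 + 13·t and substitute into x ≡ 5 (mod 8): 13·t ≡ 5 − 3 = 2 (mod 8).
    Reduce coefficients mod 8: 5·t ≡ 2 (mod 8).
    The inverse of 5 mod 8 is 5 (since 5·5 = 25 = 3·8 + 1), so t ≡ 5·2 = 10 ≡ 2 (mod 8).
    Then x = 3 + 13·2 = 29, valid modulo lcm(13, 8) = 104: x ≡ 29 (mod 104).
  Combine with x ≡ 2 (mod 3): since gcd(104, 3) = 1, we get a unique residue mod 312.
    Write x = 29 + 104·t and substitute into x ≡ 2 (mod 3): 104·t ≡ 2 − 29 = -27 (mod 3).
    Reduce coefficients mod 3: 2·t ≡ 0 (mod 3).
    The inverse of 2 mod 3 is 2 (since 2·2 = 4 = 1·3 + 1), so t ≡ 2·0 = 0 ≡ 0 (mod 3).
    Then x = 29 + 104·0 = 29, valid modulo lcm(104, 3) = 312: x ≡ 29 (mod 312).
Verify: 29 mod 13 = 3 ✓, 29 mod 8 = 5 ✓, 29 mod 3 = 2 ✓.

x ≡ 29 (mod 312).
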